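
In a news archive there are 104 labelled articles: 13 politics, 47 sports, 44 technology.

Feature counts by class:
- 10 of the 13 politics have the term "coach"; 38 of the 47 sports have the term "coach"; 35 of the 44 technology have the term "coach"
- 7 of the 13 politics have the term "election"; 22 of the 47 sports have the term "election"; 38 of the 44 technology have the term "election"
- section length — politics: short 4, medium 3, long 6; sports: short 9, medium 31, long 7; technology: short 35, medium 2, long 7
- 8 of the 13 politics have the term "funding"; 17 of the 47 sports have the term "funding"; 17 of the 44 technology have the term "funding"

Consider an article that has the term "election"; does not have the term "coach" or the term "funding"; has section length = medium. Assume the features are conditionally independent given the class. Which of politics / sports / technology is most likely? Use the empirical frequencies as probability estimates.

sports

politics: (13/104) × (3/13) × (7/13) × (3/13) × (5/13) ≈ 0.00137863
sports: (47/104) × (9/47) × (22/47) × (31/47) × (30/47) ≈ 0.0170538
technology: (44/104) × (9/44) × (38/44) × (2/44) × (27/44) ≈ 0.00208463
Highest score → sports.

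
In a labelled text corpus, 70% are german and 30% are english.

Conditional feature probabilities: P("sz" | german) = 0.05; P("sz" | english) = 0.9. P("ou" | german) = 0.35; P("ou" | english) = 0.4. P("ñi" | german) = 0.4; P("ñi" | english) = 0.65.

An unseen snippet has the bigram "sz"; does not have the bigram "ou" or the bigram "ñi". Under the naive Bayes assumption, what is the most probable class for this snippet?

english

german: 0.7 × 0.05 × (1−0.35) × (1−0.4) = 0.01365
english: 0.3 × 0.9 × (1−0.4) × (1−0.65) = 0.0567
Highest score → english.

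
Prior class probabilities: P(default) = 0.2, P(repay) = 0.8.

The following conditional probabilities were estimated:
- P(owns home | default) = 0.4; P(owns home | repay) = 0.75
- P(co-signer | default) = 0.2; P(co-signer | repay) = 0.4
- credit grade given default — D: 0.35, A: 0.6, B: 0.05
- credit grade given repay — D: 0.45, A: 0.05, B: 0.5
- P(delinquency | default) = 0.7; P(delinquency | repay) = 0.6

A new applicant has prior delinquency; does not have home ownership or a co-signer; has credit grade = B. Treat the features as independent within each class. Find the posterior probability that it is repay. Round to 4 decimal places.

0.9146

default: 0.2 × (1−0.4) × (1−0.2) × 0.05 × 0.7 = 0.00336
repay: 0.8 × (1−0.75) × (1−0.4) × 0.5 × 0.6 = 0.036
P(repay | x) = 0.036 / 0.03936 ≈ 0.9146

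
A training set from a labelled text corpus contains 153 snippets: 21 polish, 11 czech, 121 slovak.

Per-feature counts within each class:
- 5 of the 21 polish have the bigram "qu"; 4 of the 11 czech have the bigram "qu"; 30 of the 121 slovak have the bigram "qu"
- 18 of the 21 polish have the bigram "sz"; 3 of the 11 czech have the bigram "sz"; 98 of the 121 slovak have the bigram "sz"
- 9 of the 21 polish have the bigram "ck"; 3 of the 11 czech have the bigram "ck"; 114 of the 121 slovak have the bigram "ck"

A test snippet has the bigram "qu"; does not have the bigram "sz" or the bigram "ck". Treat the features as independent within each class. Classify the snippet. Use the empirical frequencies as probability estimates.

czech

polish: (21/153) × (5/21) × (3/21) × (12/21) ≈ 0.00266773
czech: (11/153) × (4/11) × (8/11) × (8/11) ≈ 0.0138281
slovak: (121/153) × (30/121) × (23/121) × (7/121) ≈ 0.00215618
Highest score → czech.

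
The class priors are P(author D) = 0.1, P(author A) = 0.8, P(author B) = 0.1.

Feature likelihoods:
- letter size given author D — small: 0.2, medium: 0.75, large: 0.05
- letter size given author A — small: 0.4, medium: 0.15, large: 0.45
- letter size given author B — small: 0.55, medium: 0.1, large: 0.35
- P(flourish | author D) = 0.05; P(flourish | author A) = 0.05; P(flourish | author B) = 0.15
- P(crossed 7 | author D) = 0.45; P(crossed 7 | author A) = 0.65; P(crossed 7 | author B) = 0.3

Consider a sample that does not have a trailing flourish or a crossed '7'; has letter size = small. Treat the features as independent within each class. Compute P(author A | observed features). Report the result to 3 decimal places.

author D: 0.1 × 0.2 × (1−0.05) × (1−0.45) = 0.01045
author A: 0.8 × 0.4 × (1−0.05) × (1−0.65) = 0.1064
author B: 0.1 × 0.55 × (1−0.15) × (1−0.3) = 0.032725
P(author A | x) = 0.1064 / 0.149575 ≈ 0.711

0.711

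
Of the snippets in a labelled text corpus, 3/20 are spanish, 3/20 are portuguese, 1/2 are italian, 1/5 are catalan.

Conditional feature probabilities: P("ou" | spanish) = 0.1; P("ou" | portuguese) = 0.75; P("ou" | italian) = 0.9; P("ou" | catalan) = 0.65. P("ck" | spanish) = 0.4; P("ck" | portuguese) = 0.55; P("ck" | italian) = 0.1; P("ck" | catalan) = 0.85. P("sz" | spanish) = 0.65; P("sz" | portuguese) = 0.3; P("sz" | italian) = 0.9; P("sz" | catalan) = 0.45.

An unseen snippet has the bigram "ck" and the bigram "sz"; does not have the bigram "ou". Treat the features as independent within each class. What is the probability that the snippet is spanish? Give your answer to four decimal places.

0.4837

spanish: 0.15 × (1−0.1) × 0.4 × 0.65 = 0.0351
portuguese: 0.15 × (1−0.75) × 0.55 × 0.3 = 0.0061875
italian: 0.5 × (1−0.9) × 0.1 × 0.9 = 0.0045
catalan: 0.2 × (1−0.65) × 0.85 × 0.45 = 0.026775
P(spanish | x) = 0.0351 / 0.0725625 ≈ 0.4837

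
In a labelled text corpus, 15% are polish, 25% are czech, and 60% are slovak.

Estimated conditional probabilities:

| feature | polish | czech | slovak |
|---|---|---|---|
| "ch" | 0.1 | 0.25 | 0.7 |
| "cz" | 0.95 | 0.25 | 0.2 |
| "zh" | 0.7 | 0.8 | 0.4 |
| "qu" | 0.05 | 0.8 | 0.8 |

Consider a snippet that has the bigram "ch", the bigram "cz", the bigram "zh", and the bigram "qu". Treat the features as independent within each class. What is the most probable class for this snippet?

polish: 0.15 × 0.1 × 0.95 × 0.7 × 0.05 = 0.00049875
czech: 0.25 × 0.25 × 0.25 × 0.8 × 0.8 = 0.01
slovak: 0.6 × 0.7 × 0.2 × 0.4 × 0.8 = 0.02688
Highest score → slovak.

slovak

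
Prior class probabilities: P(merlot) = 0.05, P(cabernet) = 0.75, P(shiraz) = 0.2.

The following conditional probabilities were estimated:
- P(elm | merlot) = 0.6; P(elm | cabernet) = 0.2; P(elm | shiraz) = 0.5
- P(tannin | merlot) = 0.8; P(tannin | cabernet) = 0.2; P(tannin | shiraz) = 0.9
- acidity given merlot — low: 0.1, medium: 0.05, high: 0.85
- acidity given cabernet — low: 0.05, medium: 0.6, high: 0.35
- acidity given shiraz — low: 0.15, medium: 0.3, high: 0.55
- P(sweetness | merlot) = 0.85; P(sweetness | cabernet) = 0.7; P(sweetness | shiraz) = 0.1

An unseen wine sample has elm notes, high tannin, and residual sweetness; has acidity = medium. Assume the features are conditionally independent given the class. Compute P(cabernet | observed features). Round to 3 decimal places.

merlot: 0.05 × 0.6 × 0.8 × 0.05 × 0.85 = 0.00102
cabernet: 0.75 × 0.2 × 0.2 × 0.6 × 0.7 = 0.0126
shiraz: 0.2 × 0.5 × 0.9 × 0.3 × 0.1 = 0.0027
P(cabernet | x) = 0.0126 / 0.01632 ≈ 0.772

0.772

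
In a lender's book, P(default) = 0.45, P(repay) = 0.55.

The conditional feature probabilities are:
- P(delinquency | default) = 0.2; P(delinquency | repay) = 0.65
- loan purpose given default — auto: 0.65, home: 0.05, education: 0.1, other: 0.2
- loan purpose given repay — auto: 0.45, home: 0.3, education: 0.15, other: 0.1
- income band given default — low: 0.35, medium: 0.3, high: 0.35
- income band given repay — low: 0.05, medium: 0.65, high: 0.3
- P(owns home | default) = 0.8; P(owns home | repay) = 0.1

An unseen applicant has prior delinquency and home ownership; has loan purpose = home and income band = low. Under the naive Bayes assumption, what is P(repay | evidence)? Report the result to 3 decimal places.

0.299

default: 0.45 × 0.2 × 0.05 × 0.35 × 0.8 = 0.00126
repay: 0.55 × 0.65 × 0.3 × 0.05 × 0.1 = 0.00053625
P(repay | x) = 0.00053625 / 0.00179625 ≈ 0.299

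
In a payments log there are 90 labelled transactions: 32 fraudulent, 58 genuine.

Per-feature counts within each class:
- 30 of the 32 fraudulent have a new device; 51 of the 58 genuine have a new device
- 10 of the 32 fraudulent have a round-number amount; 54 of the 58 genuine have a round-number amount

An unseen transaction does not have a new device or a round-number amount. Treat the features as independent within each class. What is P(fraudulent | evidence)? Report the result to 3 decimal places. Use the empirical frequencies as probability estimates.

0.740

fraudulent: (32/90) × (2/32) × (22/32) ≈ 0.0152778
genuine: (58/90) × (7/58) × (4/58) ≈ 0.00536398
P(fraudulent | x) = 0.0152778 / 0.02064178 ≈ 0.740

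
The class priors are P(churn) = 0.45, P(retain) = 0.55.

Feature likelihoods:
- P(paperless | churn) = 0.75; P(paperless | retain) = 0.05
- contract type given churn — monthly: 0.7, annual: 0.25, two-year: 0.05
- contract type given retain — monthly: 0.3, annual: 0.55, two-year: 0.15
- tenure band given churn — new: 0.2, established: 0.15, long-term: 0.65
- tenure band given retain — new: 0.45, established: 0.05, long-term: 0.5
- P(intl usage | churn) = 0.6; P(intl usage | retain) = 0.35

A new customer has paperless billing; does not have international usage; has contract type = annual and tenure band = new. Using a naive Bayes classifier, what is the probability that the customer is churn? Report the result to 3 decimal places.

0.604

churn: 0.45 × 0.75 × 0.25 × 0.2 × (1−0.6) = 0.00675
retain: 0.55 × 0.05 × 0.55 × 0.45 × (1−0.35) = 0.0044240625
P(churn | x) = 0.00675 / 0.0111740625 ≈ 0.604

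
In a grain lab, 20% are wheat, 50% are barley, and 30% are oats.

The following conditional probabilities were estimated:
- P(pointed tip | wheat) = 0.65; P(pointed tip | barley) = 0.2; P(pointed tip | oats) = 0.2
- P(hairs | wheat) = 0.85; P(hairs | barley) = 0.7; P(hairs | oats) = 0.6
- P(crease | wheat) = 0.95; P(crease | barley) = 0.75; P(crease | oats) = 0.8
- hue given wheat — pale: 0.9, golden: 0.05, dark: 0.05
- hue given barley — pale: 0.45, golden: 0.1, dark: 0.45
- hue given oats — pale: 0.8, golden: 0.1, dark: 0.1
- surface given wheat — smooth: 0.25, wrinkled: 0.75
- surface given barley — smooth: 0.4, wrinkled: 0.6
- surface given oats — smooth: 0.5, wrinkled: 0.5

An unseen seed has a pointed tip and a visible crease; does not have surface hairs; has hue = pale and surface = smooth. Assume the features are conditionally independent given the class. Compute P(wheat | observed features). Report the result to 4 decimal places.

0.2622

wheat: 0.2 × 0.65 × (1−0.85) × 0.95 × 0.9 × 0.25 = 0.004168125
barley: 0.5 × 0.2 × (1−0.7) × 0.75 × 0.45 × 0.4 = 0.00405
oats: 0.3 × 0.2 × (1−0.6) × 0.8 × 0.8 × 0.5 = 0.00768
P(wheat | x) = 0.004168125 / 0.015898125 ≈ 0.2622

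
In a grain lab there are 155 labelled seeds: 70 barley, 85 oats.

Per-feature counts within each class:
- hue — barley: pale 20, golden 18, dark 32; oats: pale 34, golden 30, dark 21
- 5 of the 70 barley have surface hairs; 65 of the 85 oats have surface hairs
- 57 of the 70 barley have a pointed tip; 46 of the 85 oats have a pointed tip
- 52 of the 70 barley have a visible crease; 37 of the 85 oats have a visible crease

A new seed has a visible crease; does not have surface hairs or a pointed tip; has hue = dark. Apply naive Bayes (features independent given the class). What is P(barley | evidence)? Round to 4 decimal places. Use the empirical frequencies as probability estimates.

0.8060

barley: (70/155) × (32/70) × (65/70) × (13/70) × (52/70) ≈ 0.0264475
oats: (85/155) × (21/85) × (20/85) × (39/85) × (37/85) ≈ 0.00636689
P(barley | x) = 0.0264475 / 0.03281439 ≈ 0.8060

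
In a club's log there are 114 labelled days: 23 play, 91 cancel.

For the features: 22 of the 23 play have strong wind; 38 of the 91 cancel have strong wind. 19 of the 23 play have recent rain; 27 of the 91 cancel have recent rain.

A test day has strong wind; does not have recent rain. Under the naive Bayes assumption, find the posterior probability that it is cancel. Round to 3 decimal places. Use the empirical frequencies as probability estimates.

0.875

play: (23/114) × (22/23) × (4/23) ≈ 0.0335622
cancel: (91/114) × (38/91) × (64/91) ≈ 0.234432
P(cancel | x) = 0.234432 / 0.2679942 ≈ 0.875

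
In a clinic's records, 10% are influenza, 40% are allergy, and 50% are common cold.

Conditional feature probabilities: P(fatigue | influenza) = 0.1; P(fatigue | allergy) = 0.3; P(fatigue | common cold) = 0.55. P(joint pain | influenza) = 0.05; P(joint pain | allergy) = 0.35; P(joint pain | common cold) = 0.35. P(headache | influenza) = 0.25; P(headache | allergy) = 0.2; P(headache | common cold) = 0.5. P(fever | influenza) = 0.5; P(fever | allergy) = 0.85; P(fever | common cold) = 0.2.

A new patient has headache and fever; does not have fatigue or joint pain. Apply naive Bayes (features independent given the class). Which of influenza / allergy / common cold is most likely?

allergy

influenza: 0.1 × (1−0.1) × (1−0.05) × 0.25 × 0.5 = 0.0106875
allergy: 0.4 × (1−0.3) × (1−0.35) × 0.2 × 0.85 = 0.03094
common cold: 0.5 × (1−0.55) × (1−0.35) × 0.5 × 0.2 = 0.014625
Highest score → allergy.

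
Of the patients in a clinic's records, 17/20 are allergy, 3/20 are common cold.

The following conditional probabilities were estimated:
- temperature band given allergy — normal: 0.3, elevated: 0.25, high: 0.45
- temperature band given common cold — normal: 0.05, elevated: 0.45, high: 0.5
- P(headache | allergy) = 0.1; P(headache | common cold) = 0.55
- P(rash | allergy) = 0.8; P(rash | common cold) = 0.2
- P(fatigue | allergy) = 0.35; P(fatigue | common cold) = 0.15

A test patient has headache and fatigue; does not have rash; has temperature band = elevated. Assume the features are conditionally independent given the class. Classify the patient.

common cold

allergy: 0.85 × 0.25 × 0.1 × (1−0.8) × 0.35 = 0.0014875
common cold: 0.15 × 0.45 × 0.55 × (1−0.2) × 0.15 = 0.004455
Highest score → common cold.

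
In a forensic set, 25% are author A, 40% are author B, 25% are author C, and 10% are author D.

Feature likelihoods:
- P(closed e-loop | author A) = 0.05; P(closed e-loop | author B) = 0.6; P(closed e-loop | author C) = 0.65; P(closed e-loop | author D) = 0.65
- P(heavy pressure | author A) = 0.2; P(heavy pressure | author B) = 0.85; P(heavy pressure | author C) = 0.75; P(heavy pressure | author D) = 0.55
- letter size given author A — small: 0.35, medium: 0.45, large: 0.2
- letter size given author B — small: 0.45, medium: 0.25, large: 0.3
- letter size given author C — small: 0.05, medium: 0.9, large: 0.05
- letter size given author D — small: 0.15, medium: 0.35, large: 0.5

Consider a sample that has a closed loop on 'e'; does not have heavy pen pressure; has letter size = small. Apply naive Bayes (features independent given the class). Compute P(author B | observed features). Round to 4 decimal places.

author A: 0.25 × 0.05 × (1−0.2) × 0.35 = 0.0035
author B: 0.4 × 0.6 × (1−0.85) × 0.45 = 0.0162
author C: 0.25 × 0.65 × (1−0.75) × 0.05 = 0.00203125
author D: 0.1 × 0.65 × (1−0.55) × 0.15 = 0.0043875
P(author B | x) = 0.0162 / 0.02611875 ≈ 0.6202

0.6202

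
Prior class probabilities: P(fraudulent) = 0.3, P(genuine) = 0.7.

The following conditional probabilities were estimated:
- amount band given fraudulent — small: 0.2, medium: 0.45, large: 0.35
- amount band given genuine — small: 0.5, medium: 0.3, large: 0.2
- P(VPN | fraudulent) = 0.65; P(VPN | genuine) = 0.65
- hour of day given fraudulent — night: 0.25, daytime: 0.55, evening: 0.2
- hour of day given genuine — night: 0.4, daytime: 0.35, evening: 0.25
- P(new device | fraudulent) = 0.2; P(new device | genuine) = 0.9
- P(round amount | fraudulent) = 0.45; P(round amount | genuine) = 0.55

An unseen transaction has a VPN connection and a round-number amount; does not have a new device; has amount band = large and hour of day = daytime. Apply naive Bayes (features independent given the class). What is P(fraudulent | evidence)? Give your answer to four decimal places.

fraudulent: 0.3 × 0.35 × 0.65 × 0.55 × (1−0.2) × 0.45 = 0.0135135
genuine: 0.7 × 0.2 × 0.65 × 0.35 × (1−0.9) × 0.55 = 0.00175175
P(fraudulent | x) = 0.0135135 / 0.01526525 ≈ 0.8852

0.8852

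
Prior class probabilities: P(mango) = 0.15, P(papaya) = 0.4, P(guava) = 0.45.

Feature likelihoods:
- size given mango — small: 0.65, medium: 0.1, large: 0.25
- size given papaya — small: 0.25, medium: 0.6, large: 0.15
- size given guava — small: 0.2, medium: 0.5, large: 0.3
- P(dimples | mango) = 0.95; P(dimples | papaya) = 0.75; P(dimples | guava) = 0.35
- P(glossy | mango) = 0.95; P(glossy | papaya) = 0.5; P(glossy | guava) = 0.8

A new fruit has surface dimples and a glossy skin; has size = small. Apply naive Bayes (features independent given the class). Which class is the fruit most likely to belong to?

mango: 0.15 × 0.65 × 0.95 × 0.95 = 0.08799375
papaya: 0.4 × 0.25 × 0.75 × 0.5 = 0.0375
guava: 0.45 × 0.2 × 0.35 × 0.8 = 0.0252
Highest score → mango.

mango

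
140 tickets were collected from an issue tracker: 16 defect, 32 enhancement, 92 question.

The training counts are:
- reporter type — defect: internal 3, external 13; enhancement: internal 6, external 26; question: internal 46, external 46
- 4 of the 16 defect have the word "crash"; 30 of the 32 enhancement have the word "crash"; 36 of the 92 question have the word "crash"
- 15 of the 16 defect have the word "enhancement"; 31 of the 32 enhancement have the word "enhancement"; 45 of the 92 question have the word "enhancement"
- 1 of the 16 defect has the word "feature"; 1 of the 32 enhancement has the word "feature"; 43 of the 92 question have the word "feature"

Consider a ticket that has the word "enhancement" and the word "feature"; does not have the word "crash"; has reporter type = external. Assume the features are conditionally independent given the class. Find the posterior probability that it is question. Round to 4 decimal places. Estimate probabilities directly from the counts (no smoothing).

defect: (16/140) × (13/16) × (12/16) × (15/16) × (1/16) ≈ 0.00408064
enhancement: (32/140) × (26/32) × (2/32) × (31/32) × (1/32) ≈ 0.000351388
question: (92/140) × (46/92) × (56/92) × (45/92) × (43/92) ≈ 0.0457231
P(question | x) = 0.0457231 / 0.050155128 ≈ 0.9116

0.9116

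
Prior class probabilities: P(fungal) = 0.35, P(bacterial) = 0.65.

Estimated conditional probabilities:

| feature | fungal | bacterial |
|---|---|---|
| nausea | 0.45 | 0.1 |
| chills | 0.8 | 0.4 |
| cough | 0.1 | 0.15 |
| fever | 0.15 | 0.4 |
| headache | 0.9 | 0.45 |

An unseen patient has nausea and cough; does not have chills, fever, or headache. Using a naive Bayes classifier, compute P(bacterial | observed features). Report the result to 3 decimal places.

fungal: 0.35 × 0.45 × (1−0.8) × 0.1 × (1−0.15) × (1−0.9) = 0.00026775
bacterial: 0.65 × 0.1 × (1−0.4) × 0.15 × (1−0.4) × (1−0.45) = 0.0019305
P(bacterial | x) = 0.0019305 / 0.00219825 ≈ 0.878

0.878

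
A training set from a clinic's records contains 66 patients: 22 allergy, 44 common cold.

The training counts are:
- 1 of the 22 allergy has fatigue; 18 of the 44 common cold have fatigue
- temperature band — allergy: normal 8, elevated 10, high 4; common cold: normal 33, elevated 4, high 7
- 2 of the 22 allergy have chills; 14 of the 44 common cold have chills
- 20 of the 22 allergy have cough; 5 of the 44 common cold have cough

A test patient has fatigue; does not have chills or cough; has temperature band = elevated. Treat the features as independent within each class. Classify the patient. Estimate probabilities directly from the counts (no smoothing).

common cold

allergy: (22/66) × (1/22) × (10/22) × (20/22) × (2/22) ≈ 0.000569178
common cold: (44/66) × (18/44) × (4/44) × (30/44) × (39/44) ≈ 0.0149836
Highest score → common cold.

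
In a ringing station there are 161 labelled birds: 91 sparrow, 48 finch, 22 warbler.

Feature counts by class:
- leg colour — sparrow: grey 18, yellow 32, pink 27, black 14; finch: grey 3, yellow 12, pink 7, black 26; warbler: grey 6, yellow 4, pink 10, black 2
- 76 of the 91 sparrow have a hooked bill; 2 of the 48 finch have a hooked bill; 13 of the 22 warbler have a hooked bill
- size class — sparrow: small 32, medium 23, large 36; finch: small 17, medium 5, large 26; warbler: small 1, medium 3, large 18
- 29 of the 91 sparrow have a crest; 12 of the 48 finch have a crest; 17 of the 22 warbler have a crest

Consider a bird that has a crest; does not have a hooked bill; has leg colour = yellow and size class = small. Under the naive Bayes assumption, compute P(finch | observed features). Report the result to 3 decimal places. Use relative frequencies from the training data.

sparrow: (91/161) × (32/91) × (15/91) × (32/91) × (29/91) ≈ 0.00367146
finch: (48/161) × (12/48) × (46/48) × (17/48) × (12/48) ≈ 0.0063244
warbler: (22/161) × (4/22) × (9/22) × (1/22) × (17/22) ≈ 0.000356991
P(finch | x) = 0.0063244 / 0.010352851 ≈ 0.611

0.611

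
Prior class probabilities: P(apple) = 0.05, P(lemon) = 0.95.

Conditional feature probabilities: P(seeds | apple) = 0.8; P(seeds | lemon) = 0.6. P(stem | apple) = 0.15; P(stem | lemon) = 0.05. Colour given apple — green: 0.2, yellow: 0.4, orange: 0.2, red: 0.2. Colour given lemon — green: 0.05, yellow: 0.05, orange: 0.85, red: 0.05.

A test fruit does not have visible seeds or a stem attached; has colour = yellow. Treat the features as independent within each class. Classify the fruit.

lemon

apple: 0.05 × (1−0.8) × (1−0.15) × 0.4 = 0.0034
lemon: 0.95 × (1−0.6) × (1−0.05) × 0.05 = 0.01805
Highest score → lemon.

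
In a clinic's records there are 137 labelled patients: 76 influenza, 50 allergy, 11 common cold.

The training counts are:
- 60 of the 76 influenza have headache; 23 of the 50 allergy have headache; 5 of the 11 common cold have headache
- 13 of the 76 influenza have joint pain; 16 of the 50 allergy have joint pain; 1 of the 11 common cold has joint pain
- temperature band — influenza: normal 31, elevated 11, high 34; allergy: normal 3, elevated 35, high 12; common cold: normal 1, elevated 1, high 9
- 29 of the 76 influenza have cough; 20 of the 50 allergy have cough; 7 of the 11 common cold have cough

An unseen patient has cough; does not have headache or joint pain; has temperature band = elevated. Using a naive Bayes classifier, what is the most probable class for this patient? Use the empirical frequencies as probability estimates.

allergy

influenza: (76/137) × (16/76) × (63/76) × (11/76) × (29/76) ≈ 0.00534675
allergy: (50/137) × (27/50) × (34/50) × (35/50) × (20/50) ≈ 0.0375241
common cold: (11/137) × (6/11) × (10/11) × (1/11) × (7/11) ≈ 0.0023033
Highest score → allergy.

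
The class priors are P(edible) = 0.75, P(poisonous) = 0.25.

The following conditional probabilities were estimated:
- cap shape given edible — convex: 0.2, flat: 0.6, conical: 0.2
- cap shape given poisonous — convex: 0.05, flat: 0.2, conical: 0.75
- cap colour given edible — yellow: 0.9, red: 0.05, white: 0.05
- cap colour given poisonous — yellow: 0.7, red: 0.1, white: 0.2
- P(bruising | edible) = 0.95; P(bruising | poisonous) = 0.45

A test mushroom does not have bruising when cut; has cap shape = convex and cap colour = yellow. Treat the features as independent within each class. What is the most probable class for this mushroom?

edible

edible: 0.75 × 0.2 × 0.9 × (1−0.95) = 0.00675
poisonous: 0.25 × 0.05 × 0.7 × (1−0.45) = 0.0048125
Highest score → edible.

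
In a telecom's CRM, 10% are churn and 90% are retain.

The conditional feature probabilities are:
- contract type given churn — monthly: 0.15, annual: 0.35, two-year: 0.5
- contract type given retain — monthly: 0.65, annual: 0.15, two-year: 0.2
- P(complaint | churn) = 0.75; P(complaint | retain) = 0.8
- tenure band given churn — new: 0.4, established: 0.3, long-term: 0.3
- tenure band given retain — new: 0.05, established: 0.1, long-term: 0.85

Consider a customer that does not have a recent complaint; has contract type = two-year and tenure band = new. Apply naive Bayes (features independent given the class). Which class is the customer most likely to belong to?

churn

churn: 0.1 × 0.5 × (1−0.75) × 0.4 = 0.005
retain: 0.9 × 0.2 × (1−0.8) × 0.05 = 0.0018
Highest score → churn.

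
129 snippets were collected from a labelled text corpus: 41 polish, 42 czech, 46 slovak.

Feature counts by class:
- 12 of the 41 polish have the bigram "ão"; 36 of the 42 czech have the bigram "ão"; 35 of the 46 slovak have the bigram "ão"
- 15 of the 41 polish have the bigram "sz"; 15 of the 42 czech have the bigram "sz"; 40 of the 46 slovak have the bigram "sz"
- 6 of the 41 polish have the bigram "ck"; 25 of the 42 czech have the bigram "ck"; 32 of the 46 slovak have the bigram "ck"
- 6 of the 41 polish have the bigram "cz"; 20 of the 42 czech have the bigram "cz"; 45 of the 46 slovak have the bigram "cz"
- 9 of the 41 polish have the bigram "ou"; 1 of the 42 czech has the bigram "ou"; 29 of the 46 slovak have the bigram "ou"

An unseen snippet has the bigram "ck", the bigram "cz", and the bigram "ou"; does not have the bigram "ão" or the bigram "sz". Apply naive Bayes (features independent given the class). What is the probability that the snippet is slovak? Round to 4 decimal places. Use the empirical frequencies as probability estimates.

polish: (41/129) × (29/41) × (26/41) × (6/41) × (6/41) × (9/41) ≈ 0.00067018
czech: (42/129) × (6/42) × (27/42) × (25/42) × (20/42) × (1/42) ≈ 0.000201789
slovak: (46/129) × (11/46) × (6/46) × (32/46) × (45/46) × (29/46) ≈ 0.00477181
P(slovak | x) = 0.00477181 / 0.005643779 ≈ 0.8455

0.8455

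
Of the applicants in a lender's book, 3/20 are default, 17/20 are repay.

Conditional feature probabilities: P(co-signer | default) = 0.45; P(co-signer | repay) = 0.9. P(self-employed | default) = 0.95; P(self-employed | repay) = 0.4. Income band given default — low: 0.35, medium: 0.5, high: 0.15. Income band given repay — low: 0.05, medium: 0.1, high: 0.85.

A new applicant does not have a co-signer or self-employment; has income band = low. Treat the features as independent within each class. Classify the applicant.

repay

default: 0.15 × (1−0.45) × (1−0.95) × 0.35 = 0.00144375
repay: 0.85 × (1−0.9) × (1−0.4) × 0.05 = 0.00255
Highest score → repay.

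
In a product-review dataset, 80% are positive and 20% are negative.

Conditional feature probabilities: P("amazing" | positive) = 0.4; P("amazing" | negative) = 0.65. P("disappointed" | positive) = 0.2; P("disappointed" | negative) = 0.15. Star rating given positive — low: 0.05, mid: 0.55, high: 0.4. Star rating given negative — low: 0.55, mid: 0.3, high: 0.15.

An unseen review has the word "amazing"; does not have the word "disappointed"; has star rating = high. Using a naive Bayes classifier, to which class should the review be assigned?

positive

positive: 0.8 × 0.4 × (1−0.2) × 0.4 = 0.1024
negative: 0.2 × 0.65 × (1−0.15) × 0.15 = 0.016575
Highest score → positive.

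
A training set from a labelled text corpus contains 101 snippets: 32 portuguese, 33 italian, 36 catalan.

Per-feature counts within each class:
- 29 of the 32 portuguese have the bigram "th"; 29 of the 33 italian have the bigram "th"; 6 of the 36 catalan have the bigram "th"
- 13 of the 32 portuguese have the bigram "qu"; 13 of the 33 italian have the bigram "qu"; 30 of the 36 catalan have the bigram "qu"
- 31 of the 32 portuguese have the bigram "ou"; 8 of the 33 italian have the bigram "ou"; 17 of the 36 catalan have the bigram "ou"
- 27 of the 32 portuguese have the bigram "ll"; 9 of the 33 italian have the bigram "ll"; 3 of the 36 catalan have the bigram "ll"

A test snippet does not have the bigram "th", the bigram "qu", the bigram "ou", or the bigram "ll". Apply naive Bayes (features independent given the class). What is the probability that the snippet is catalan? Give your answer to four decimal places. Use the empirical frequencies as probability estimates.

0.6428

portuguese: (32/101) × (3/32) × (19/32) × (1/32) × (5/32) ≈ 0.000086114
italian: (33/101) × (4/33) × (20/33) × (25/33) × (24/33) ≈ 0.0132245
catalan: (36/101) × (30/36) × (6/36) × (19/36) × (33/36) ≈ 0.0239503
P(catalan | x) = 0.0239503 / 0.037260914 ≈ 0.6428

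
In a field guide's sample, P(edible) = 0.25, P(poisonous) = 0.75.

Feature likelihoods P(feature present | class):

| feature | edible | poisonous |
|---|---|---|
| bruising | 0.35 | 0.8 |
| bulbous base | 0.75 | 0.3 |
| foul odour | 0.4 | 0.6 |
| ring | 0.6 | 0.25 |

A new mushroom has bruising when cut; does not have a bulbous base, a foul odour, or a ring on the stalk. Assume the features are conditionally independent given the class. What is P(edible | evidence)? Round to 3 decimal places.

0.040

edible: 0.25 × 0.35 × (1−0.75) × (1−0.4) × (1−0.6) = 0.00525
poisonous: 0.75 × 0.8 × (1−0.3) × (1−0.6) × (1−0.25) = 0.126
P(edible | x) = 0.00525 / 0.13125 ≈ 0.040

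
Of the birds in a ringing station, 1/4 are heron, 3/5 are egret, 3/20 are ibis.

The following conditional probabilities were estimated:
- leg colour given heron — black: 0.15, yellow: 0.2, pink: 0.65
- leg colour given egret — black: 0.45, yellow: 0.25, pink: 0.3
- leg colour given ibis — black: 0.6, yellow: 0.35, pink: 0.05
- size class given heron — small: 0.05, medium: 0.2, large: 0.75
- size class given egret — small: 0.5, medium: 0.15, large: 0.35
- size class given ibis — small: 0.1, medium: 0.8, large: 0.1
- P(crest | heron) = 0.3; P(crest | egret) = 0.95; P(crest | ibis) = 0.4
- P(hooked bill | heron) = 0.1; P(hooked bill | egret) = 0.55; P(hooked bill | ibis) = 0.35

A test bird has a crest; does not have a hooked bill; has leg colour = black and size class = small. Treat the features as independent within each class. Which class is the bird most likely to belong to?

egret

heron: 0.25 × 0.15 × 0.05 × 0.3 × (1−0.1) = 0.00050625
egret: 0.6 × 0.45 × 0.5 × 0.95 × (1−0.55) = 0.0577125
ibis: 0.15 × 0.6 × 0.1 × 0.4 × (1−0.35) = 0.00234
Highest score → egret.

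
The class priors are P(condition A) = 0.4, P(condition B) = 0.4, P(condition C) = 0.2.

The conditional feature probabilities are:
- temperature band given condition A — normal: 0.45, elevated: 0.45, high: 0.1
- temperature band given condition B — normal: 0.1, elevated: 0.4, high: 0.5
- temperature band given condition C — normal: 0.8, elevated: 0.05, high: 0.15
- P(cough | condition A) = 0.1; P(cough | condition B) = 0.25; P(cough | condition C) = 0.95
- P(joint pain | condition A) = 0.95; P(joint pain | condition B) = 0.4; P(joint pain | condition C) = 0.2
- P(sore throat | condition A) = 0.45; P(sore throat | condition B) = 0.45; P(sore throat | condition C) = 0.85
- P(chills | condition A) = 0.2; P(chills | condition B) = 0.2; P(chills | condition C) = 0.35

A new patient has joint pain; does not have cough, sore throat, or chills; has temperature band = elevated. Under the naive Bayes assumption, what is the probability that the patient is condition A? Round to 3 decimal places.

0.762

condition A: 0.4 × 0.45 × (1−0.1) × 0.95 × (1−0.45) × (1−0.2) = 0.067716
condition B: 0.4 × 0.4 × (1−0.25) × 0.4 × (1−0.45) × (1−0.2) = 0.02112
condition C: 0.2 × 0.05 × (1−0.95) × 0.2 × (1−0.85) × (1−0.35) = 0.00000975
P(condition A | x) = 0.067716 / 0.08884575 ≈ 0.762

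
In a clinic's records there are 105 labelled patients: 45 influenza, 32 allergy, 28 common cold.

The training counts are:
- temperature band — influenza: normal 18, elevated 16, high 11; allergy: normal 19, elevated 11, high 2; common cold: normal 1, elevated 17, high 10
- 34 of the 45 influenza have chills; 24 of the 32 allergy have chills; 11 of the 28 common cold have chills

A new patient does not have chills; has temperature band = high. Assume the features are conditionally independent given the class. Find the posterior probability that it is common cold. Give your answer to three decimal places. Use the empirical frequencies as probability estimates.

influenza: (45/105) × (11/45) × (11/45) ≈ 0.0256085
allergy: (32/105) × (2/32) × (8/32) ≈ 0.0047619
common cold: (28/105) × (10/28) × (17/28) ≈ 0.0578231
P(common cold | x) = 0.0578231 / 0.0881935 ≈ 0.656

0.656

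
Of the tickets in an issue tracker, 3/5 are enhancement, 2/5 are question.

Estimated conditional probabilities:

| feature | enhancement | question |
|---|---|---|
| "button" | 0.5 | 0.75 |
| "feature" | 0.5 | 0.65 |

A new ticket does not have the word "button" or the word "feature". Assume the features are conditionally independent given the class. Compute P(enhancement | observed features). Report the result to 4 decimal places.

enhancement: 0.6 × (1−0.5) × (1−0.5) = 0.15
question: 0.4 × (1−0.75) × (1−0.65) = 0.035
P(enhancement | x) = 0.15 / 0.185 ≈ 0.8108

0.8108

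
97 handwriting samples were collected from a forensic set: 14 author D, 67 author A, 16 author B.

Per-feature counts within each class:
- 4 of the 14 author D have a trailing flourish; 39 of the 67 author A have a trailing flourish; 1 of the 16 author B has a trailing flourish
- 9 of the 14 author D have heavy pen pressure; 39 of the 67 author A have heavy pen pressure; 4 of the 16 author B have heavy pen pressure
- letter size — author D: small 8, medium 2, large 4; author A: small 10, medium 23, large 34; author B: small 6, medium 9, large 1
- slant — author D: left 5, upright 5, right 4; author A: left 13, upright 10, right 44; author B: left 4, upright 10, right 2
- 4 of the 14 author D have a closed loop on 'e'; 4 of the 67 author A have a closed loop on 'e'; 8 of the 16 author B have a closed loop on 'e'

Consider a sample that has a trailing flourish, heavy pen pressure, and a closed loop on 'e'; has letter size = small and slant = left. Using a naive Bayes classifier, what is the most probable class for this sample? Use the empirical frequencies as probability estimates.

author D: (14/97) × (4/14) × (9/14) × (8/14) × (5/14) × (4/14) ≈ 0.00154575
author A: (67/97) × (39/67) × (39/67) × (10/67) × (13/67) × (4/67) ≈ 0.000404633
author B: (16/97) × (1/16) × (4/16) × (6/16) × (4/16) × (8/16) ≈ 0.000120812
Highest score → author D.

author D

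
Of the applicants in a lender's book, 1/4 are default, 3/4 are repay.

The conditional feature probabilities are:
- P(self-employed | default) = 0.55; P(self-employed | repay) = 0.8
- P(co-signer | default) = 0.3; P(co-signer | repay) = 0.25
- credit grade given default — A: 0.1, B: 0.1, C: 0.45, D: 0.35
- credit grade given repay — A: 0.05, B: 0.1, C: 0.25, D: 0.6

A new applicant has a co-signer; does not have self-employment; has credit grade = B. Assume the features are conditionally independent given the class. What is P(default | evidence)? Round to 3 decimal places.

0.474

default: 0.25 × (1−0.55) × 0.3 × 0.1 = 0.003375
repay: 0.75 × (1−0.8) × 0.25 × 0.1 = 0.00375
P(default | x) = 0.003375 / 0.007125 ≈ 0.474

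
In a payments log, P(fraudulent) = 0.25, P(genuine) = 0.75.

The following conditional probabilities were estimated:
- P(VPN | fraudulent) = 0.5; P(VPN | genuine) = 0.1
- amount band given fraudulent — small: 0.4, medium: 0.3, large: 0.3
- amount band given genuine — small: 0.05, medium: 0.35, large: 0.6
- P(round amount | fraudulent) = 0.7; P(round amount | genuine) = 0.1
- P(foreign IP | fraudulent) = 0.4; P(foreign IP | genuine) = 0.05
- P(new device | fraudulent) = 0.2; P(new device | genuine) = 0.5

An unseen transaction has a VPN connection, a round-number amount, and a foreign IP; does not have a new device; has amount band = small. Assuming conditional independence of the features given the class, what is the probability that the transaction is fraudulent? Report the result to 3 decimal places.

0.999

fraudulent: 0.25 × 0.5 × 0.4 × 0.7 × 0.4 × (1−0.2) = 0.0112
genuine: 0.75 × 0.1 × 0.05 × 0.1 × 0.05 × (1−0.5) = 0.000009375
P(fraudulent | x) = 0.0112 / 0.011209375 ≈ 0.999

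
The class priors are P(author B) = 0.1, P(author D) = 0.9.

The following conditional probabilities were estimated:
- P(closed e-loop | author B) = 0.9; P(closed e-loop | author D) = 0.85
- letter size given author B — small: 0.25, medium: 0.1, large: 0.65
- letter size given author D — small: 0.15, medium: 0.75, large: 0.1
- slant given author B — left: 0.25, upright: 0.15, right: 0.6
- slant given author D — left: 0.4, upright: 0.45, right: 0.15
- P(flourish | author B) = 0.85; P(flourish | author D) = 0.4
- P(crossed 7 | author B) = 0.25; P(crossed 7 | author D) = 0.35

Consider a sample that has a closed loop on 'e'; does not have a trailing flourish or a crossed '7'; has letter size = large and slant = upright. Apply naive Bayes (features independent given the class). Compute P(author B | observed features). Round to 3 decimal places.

author B: 0.1 × 0.9 × 0.65 × 0.15 × (1−0.85) × (1−0.25) = 0.0009871875
author D: 0.9 × 0.85 × 0.1 × 0.45 × (1−0.4) × (1−0.35) = 0.01342575
P(author B | x) = 0.0009871875 / 0.0144129375 ≈ 0.068

0.068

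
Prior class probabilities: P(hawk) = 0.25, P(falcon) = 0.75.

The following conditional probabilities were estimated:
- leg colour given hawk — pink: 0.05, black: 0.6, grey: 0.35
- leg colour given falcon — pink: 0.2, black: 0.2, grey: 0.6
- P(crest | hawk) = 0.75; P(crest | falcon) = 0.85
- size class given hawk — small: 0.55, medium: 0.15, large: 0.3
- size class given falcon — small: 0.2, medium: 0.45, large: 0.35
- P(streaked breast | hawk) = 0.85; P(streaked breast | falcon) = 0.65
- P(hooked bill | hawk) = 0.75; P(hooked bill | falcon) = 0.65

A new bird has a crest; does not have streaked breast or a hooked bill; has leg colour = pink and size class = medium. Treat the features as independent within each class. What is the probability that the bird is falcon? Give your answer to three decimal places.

hawk: 0.25 × 0.05 × 0.75 × 0.15 × (1−0.85) × (1−0.75) = 0.000052734375
falcon: 0.75 × 0.2 × 0.85 × 0.45 × (1−0.65) × (1−0.65) = 0.0070284375
P(falcon | x) = 0.0070284375 / 0.007081171875 ≈ 0.993

0.993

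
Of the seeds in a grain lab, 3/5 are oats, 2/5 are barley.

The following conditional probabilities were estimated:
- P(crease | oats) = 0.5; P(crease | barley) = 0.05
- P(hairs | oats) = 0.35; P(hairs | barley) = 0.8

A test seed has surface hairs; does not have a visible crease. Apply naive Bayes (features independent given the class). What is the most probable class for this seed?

barley

oats: 0.6 × (1−0.5) × 0.35 = 0.105
barley: 0.4 × (1−0.05) × 0.8 = 0.304
Highest score → barley.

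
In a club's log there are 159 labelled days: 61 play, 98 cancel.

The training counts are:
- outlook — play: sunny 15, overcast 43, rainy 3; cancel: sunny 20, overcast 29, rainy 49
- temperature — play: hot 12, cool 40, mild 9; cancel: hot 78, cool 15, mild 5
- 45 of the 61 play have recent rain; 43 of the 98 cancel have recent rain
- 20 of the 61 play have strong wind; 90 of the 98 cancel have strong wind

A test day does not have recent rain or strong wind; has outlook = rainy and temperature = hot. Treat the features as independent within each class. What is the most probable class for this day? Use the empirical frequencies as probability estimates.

cancel

play: (61/159) × (3/61) × (12/61) × (16/61) × (41/61) ≈ 0.000654364
cancel: (98/159) × (49/98) × (78/98) × (55/98) × (8/98) ≈ 0.0112375
Highest score → cancel.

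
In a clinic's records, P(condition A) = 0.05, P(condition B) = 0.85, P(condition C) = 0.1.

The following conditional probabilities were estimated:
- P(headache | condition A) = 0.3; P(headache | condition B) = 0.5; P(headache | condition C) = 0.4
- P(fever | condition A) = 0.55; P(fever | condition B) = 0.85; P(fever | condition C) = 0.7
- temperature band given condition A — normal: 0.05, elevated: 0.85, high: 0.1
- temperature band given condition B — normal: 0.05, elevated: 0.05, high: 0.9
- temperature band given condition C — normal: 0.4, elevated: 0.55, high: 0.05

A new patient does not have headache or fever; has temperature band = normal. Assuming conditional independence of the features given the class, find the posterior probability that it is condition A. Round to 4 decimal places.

0.0705

condition A: 0.05 × (1−0.3) × (1−0.55) × 0.05 = 0.0007875
condition B: 0.85 × (1−0.5) × (1−0.85) × 0.05 = 0.0031875
condition C: 0.1 × (1−0.4) × (1−0.7) × 0.4 = 0.0072
P(condition A | x) = 0.0007875 / 0.011175 ≈ 0.0705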